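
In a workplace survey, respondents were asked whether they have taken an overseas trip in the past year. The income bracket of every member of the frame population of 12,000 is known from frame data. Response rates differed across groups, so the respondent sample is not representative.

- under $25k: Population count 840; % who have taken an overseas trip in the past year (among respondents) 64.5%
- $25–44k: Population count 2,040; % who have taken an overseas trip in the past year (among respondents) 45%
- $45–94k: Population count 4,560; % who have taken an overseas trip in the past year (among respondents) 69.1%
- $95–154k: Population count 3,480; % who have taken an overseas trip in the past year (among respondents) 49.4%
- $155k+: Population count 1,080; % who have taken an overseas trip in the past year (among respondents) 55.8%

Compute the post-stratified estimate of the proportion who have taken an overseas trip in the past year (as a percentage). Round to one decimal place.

57.8%

Post-stratification weights by population share, not respondent share:
  under $25k: (840/12,000) × 64.5 = 4.515
  $25–44k: (2,040/12,000) × 45 = 7.65
  $45–94k: (4,560/12,000) × 69.1 = 26.258
  $95–154k: (3,480/12,000) × 49.4 = 14.326
  $155k+: (1,080/12,000) × 55.8 = 5.022
Post-stratified estimate = 57.771 → 57.8%.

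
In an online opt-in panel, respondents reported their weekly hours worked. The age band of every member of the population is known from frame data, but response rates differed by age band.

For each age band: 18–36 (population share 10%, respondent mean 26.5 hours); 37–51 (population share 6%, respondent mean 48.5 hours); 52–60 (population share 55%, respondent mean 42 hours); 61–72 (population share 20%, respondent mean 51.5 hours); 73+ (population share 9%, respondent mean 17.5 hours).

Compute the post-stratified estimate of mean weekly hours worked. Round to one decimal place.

Each cell contributes population-share × respondent value:
  18–36: 0.1 × 26.5 = 2.65
  37–51: 0.06 × 48.5 = 2.91
  52–60: 0.55 × 42 = 23.1
  61–72: 0.2 × 51.5 = 10.3
  73+: 0.09 × 17.5 = 1.575
Post-stratified estimate = 40.535 → 40.5.

40.5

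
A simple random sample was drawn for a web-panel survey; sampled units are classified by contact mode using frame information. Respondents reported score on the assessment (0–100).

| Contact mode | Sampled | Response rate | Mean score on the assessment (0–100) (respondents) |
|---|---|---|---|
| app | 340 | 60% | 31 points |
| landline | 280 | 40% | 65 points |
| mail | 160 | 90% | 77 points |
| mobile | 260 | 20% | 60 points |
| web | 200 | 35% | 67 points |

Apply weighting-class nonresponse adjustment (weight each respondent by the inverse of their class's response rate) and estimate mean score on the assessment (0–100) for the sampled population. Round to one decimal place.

56.5

Inverse-response-rate weighting restores each class to its sampled count, so class totals weight by n_sampled:
  app: 340 × 31 = 10,540
  landline: 280 × 65 = 18,200
  mail: 160 × 77 = 12,320
  mobile: 260 × 60 = 15,600
  web: 200 × 67 = 13,400
Adjusted estimate = 70,060 / 1,240 = 56.5 → 56.5.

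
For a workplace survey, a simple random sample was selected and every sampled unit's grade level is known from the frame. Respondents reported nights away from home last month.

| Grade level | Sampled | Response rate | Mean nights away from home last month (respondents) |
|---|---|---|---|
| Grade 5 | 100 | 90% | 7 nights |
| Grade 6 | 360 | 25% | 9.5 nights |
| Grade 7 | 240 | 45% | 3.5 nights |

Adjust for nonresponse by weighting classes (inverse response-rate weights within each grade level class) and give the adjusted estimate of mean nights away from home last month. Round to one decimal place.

7.1

Inverse-response-rate weighting restores each class to its sampled count, so class totals weight by n_sampled:
  Grade 5: 100 × 7 = 700
  Grade 6: 360 × 9.5 = 3420
  Grade 7: 240 × 3.5 = 840
Adjusted estimate = 4960 / 700 = 7.08571 → 7.1.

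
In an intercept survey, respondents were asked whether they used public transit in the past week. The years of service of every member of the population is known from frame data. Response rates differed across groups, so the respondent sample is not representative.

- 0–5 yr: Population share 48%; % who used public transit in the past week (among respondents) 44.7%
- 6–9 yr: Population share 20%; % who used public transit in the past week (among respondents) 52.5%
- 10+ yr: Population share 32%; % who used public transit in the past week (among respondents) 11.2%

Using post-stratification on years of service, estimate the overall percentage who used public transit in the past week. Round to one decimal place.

35.5%

Post-stratification weights by population share, not respondent share:
  0–5 yr: 0.48 × 44.7 = 21.456
  6–9 yr: 0.2 × 52.5 = 10.5
  10+ yr: 0.32 × 11.2 = 3.584
Post-stratified estimate = 35.54 → 35.5%.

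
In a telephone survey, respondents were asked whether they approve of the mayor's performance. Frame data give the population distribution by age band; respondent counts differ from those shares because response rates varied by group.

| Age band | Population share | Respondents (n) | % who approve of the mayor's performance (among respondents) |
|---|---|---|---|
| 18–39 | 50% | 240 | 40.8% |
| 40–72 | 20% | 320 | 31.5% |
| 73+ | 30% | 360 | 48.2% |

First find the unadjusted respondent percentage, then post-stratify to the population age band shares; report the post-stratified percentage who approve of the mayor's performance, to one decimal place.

Naive respondent-only estimate (weights = respondent counts):
  (240/920)×40.8 + (320/920)×31.5 + (360/920)×48.2 = 40.4609%
Post-stratified estimate weights by population shares:
  0.5×40.8 + 0.2×31.5 + 0.3×48.2 = 41.16%

41.2%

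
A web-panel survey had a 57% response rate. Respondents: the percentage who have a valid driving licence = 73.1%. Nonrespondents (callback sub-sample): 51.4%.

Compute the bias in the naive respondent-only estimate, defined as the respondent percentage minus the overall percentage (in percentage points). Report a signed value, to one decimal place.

Nonresponse fraction = 1 − 0.57 = 0.43.
Bias = (nonresponse fraction) × (respondent percentage − nonrespondent percentage)
     = 0.43 × (73.1 − 51.4) = 0.43 × 21.7 = 9.331.

+9.3 percentage points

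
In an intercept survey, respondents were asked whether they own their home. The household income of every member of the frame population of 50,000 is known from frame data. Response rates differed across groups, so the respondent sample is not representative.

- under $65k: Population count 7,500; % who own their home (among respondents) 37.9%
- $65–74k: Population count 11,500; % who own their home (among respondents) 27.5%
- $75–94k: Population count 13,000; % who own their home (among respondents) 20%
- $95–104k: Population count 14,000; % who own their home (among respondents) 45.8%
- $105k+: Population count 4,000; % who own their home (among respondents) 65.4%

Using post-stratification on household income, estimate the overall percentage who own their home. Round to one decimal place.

Post-stratification weights by population share, not respondent share:
  under $65k: (7,500/50,000) × 37.9 = 5.685
  $65–74k: (11,500/50,000) × 27.5 = 6.325
  $75–94k: (13,000/50,000) × 20 = 5.2
  $95–104k: (14,000/50,000) × 45.8 = 12.824
  $105k+: (4,000/50,000) × 65.4 = 5.232
Post-stratified estimate = 35.266 → 35.3%.

35.3%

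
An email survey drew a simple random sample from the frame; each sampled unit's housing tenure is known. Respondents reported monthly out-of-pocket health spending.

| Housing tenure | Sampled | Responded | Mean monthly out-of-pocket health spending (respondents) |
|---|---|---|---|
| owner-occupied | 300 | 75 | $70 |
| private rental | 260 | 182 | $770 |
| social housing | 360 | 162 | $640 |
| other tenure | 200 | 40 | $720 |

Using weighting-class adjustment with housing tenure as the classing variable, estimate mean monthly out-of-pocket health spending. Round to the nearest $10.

Response rates by class: owner-occupied 75/300 = 25%, private rental 182/260 = 70%, social housing 162/360 = 45%, other tenure 40/200 = 20%.
With weight = n_sampled/n_responded per class, the weighted class total is n_sampled:
  owner-occupied: 300 × 70 = 21,000
  private rental: 260 × 770 = 200,200
  social housing: 360 × 640 = 230,400
  other tenure: 200 × 720 = 144,000
Adjusted estimate = 595,600 / 1,120 = 531.786 → $530.

$530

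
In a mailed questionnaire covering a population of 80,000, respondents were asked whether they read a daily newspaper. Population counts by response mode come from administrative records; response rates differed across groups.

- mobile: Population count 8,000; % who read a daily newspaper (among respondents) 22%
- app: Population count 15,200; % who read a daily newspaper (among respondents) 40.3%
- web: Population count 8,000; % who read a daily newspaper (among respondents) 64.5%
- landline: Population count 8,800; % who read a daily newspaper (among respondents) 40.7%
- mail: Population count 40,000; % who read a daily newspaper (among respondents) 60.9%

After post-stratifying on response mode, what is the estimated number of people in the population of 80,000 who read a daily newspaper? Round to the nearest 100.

41,000

Each cell contributes its population count × the respondent rate:
  mobile: 8,000 × 22% = 1760
  app: 15,200 × 40.3% = 6125.6
  web: 8,000 × 64.5% = 5160
  landline: 8,800 × 40.7% = 3581.6
  mail: 40,000 × 60.9% = 24,360
Estimated total = 40987.2 → 41,000.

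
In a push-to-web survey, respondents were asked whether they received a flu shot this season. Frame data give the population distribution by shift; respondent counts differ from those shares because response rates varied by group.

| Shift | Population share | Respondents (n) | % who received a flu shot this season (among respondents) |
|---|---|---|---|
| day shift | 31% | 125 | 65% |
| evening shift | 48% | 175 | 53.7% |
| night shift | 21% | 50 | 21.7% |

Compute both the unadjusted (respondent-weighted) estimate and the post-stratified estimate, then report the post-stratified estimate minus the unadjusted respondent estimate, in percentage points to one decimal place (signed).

-2.7 percentage points

Unadjusted (pooled respondent) estimate weights by respondent counts:
  (125/350)×65 + (175/350)×53.7 + (50/350)×21.7 = 53.1643%
Reweighting by population shift shares:
  0.31×65 + 0.48×53.7 + 0.21×21.7 = 50.483%
Difference = 50.483 − 53.1643 = -2.6813 pp.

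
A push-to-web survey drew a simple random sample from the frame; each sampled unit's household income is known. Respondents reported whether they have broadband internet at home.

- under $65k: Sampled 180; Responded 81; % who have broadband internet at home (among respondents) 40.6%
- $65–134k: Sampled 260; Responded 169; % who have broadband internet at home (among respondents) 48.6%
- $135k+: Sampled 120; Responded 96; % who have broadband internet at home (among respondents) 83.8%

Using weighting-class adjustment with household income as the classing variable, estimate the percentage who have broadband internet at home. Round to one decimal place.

53.6%

Class response rates: under $65k 81/180 = 45%, $65–134k 169/260 = 65%, $135k+ 96/120 = 80%.
Inverse-response-rate weighting restores each class to its sampled count, so class totals weight by n_sampled:
  under $65k: 180 × 40.6 = 7308
  $65–134k: 260 × 48.6 = 12,636
  $135k+: 120 × 83.8 = 10,056
Adjusted estimate = 30,000 / 560 = 53.5714 → 53.6%.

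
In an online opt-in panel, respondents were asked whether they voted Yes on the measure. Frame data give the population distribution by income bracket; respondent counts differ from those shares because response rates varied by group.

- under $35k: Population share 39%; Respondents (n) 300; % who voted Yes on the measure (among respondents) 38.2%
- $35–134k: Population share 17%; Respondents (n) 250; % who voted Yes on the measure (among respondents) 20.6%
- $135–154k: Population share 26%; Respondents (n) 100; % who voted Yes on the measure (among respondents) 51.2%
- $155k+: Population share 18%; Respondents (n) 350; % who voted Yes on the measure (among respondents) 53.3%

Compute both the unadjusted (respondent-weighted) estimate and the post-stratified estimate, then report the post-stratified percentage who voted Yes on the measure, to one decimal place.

41.3%

Naive respondent-only estimate (weights = respondent counts):
  (300/1000)×38.2 + (250/1000)×20.6 + (100/1000)×51.2 + (350/1000)×53.3 = 40.385%
Post-stratified estimate weights by population shares:
  0.39×38.2 + 0.17×20.6 + 0.26×51.2 + 0.18×53.3 = 41.306%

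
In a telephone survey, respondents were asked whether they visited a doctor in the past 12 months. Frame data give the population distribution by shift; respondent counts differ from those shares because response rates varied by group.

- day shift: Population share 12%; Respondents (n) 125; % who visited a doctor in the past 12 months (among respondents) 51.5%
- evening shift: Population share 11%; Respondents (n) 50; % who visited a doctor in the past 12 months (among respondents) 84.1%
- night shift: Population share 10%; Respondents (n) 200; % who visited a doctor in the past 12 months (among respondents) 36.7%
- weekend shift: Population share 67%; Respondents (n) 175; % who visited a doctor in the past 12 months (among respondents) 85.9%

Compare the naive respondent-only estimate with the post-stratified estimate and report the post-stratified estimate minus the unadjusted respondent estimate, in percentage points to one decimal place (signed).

+16.6 percentage points

Without adjustment, the pooled respondent share is:
  (125/550)×51.5 + (50/550)×84.1 + (200/550)×36.7 + (175/550)×85.9 = 60.0273%
Post-stratified estimate weights by population shares:
  0.12×51.5 + 0.11×84.1 + 0.1×36.7 + 0.67×85.9 = 76.654%
Difference = 76.654 − 60.0273 = 16.6267 pp.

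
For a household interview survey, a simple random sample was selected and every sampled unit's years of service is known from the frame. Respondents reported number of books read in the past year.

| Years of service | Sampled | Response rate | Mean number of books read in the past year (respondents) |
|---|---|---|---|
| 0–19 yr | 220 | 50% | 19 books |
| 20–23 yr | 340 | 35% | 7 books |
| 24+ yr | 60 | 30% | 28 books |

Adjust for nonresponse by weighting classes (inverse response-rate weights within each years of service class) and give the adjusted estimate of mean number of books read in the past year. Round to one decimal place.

13.3

Inverse-response-rate weighting restores each class to its sampled count, so class totals weight by n_sampled:
  0–19 yr: 220 × 19 = 4180
  20–23 yr: 340 × 7 = 2380
  24+ yr: 60 × 28 = 1680
Adjusted estimate = 8240 / 620 = 13.2903 → 13.3.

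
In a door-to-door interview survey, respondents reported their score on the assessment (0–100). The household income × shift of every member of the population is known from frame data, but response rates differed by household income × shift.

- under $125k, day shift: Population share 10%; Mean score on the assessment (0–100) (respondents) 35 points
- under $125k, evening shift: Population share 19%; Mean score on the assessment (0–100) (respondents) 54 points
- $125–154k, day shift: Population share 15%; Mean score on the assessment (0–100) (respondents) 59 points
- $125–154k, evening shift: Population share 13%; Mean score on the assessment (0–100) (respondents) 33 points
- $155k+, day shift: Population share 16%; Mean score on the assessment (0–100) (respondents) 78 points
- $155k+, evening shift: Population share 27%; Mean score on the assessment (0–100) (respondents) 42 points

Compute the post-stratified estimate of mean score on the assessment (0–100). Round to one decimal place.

Post-stratification weights by population share, not respondent share:
  under $125k, day shift: 0.1 × 35 = 3.5
  under $125k, evening shift: 0.19 × 54 = 10.26
  $125–154k, day shift: 0.15 × 59 = 8.85
  $125–154k, evening shift: 0.13 × 33 = 4.29
  $155k+, day shift: 0.16 × 78 = 12.48
  $155k+, evening shift: 0.27 × 42 = 11.34
Post-stratified estimate = 50.72 → 50.7.

50.7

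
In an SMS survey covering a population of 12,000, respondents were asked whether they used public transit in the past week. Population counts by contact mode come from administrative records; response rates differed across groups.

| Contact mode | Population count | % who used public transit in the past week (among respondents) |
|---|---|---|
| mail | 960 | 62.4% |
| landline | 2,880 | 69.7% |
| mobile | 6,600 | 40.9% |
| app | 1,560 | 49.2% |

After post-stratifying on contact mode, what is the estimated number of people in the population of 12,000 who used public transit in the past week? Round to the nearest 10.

Estimated count per cell = population count × respondent percentage:
  mail: 960 × 62.4% = 599.04
  landline: 2,880 × 69.7% = 2007.36
  mobile: 6,600 × 40.9% = 2699.4
  app: 1,560 × 49.2% = 767.52
Estimated total = 6073.32 → 6,070.

6,070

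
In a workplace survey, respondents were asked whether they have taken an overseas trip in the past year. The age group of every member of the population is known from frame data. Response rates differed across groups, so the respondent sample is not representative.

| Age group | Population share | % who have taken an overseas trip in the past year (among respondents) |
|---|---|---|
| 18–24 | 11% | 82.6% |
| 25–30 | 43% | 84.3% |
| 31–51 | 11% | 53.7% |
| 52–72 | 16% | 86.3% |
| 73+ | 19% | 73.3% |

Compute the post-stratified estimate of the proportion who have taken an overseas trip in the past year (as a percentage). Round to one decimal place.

Weight each group's respondent value by its population share:
  18–24: 0.11 × 82.6 = 9.086
  25–30: 0.43 × 84.3 = 36.249
  31–51: 0.11 × 53.7 = 5.907
  52–72: 0.16 × 86.3 = 13.808
  73+: 0.19 × 73.3 = 13.927
Post-stratified estimate = 78.977 → 79.0%.

79.0%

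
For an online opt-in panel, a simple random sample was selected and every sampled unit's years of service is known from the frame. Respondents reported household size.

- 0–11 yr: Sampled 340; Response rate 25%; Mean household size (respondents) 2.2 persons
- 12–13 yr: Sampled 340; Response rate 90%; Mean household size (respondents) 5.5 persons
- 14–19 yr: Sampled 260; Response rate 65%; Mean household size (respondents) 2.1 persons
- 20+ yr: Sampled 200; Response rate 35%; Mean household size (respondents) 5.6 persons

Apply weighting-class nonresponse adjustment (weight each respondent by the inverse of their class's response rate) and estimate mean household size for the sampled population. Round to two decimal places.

3.76

With weight = n_sampled/n_responded per class, the weighted class total is n_sampled:
  0–11 yr: 340 × 2.2 = 748
  12–13 yr: 340 × 5.5 = 1870
  14–19 yr: 260 × 2.1 = 546
  20+ yr: 200 × 5.6 = 1120
Adjusted estimate = 4284 / 1,140 = 3.75789 → 3.76.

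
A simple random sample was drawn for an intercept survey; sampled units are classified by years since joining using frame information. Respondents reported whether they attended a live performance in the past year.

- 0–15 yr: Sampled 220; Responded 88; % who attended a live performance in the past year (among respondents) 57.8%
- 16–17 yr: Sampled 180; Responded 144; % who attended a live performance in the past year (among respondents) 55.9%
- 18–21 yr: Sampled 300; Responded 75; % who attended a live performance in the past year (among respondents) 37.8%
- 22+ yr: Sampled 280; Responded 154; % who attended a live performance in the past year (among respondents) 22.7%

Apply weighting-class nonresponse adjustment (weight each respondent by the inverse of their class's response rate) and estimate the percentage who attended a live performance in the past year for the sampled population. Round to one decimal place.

Response rates by class: 0–15 yr 88/220 = 40%, 16–17 yr 144/180 = 80%, 18–21 yr 75/300 = 25%, 22+ yr 154/280 = 55%.
With weight = n_sampled/n_responded per class, the weighted class total is n_sampled:
  0–15 yr: 220 × 57.8 = 12,716
  16–17 yr: 180 × 55.9 = 10,062
  18–21 yr: 300 × 37.8 = 11,340
  22+ yr: 280 × 22.7 = 6356
Adjusted estimate = 40,474 / 980 = 41.3 → 41.3%.

41.3%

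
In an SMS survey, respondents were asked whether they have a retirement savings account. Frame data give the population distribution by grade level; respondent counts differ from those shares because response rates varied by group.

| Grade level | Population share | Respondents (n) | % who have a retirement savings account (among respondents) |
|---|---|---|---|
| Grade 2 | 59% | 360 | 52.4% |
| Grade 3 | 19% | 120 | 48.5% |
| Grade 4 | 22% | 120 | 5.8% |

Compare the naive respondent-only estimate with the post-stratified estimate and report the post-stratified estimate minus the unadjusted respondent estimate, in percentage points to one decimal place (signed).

-0.9 percentage points

Naive respondent-only estimate (weights = respondent counts):
  (360/600)×52.4 + (120/600)×48.5 + (120/600)×5.8 = 42.3%
Post-stratifying to population shares instead:
  0.59×52.4 + 0.19×48.5 + 0.22×5.8 = 41.407%
Difference = 41.407 − 42.3 = -0.893 pp.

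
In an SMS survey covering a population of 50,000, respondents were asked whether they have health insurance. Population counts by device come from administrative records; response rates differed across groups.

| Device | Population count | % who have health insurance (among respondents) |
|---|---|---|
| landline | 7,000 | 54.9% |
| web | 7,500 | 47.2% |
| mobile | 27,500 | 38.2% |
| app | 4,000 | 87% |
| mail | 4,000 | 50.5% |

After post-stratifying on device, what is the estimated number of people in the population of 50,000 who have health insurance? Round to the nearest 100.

23,400

Estimated count per cell = population count × respondent percentage:
  landline: 7,000 × 54.9% = 3843
  web: 7,500 × 47.2% = 3540
  mobile: 27,500 × 38.2% = 10,505
  app: 4,000 × 87% = 3480
  mail: 4,000 × 50.5% = 2020
Estimated total = 23,388 → 23,400.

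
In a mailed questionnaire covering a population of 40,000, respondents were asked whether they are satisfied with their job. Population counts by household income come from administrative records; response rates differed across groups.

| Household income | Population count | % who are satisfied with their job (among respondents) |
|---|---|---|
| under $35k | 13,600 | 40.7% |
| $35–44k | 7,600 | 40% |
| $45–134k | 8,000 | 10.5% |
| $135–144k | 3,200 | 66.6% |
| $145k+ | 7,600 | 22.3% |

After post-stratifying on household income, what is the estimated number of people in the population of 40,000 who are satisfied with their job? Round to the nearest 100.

Each cell contributes its population count × the respondent rate:
  under $35k: 13,600 × 40.7% = 5535.2
  $35–44k: 7,600 × 40% = 3040
  $45–134k: 8,000 × 10.5% = 840
  $135–144k: 3,200 × 66.6% = 2131.2
  $145k+: 7,600 × 22.3% = 1694.8
Estimated total = 13241.2 → 13,200.

13,200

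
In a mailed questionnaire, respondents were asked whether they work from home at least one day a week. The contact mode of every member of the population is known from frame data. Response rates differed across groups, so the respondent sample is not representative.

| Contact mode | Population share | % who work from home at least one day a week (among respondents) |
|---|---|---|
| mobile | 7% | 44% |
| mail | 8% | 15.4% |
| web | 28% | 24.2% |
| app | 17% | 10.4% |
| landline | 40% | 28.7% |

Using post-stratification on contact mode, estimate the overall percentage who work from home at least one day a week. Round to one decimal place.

Weight each group's respondent value by its population share:
  mobile: 0.07 × 44 = 3.08
  mail: 0.08 × 15.4 = 1.232
  web: 0.28 × 24.2 = 6.776
  app: 0.17 × 10.4 = 1.768
  landline: 0.4 × 28.7 = 11.48
Post-stratified estimate = 24.336 → 24.3%.

24.3%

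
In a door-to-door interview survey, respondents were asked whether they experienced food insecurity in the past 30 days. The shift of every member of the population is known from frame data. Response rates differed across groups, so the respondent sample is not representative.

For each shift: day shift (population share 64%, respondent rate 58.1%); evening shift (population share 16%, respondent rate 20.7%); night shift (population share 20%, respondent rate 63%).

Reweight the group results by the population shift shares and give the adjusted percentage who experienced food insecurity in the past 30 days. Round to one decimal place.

Each cell contributes population-share × respondent value:
  day shift: 0.64 × 58.1 = 37.184
  evening shift: 0.16 × 20.7 = 3.312
  night shift: 0.2 × 63 = 12.6
Post-stratified estimate = 53.096 → 53.1%.

53.1%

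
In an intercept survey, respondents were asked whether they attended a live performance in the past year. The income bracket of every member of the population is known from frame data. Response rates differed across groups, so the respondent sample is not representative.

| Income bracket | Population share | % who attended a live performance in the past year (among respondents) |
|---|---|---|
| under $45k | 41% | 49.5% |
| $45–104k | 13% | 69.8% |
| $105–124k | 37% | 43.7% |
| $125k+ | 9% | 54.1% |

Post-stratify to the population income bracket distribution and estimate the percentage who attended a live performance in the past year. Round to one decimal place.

50.4%

Each cell contributes population-share × respondent value:
  under $45k: 0.41 × 49.5 = 20.295
  $45–104k: 0.13 × 69.8 = 9.074
  $105–124k: 0.37 × 43.7 = 16.169
  $125k+: 0.09 × 54.1 = 4.869
Post-stratified estimate = 50.407 → 50.4%.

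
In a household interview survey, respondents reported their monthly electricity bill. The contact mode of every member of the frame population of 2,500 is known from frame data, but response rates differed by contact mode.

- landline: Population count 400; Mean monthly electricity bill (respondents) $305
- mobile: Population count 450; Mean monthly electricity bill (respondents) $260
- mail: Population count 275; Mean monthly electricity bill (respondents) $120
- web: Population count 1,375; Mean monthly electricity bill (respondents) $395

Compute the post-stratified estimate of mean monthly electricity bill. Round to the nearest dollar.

Each cell contributes population-share × respondent value:
  landline: (400/2,500) × 305 = 48.8
  mobile: (450/2,500) × 260 = 46.8
  mail: (275/2,500) × 120 = 13.2
  web: (1,375/2,500) × 395 = 217.25
Post-stratified estimate = 326.05 → $326.

$326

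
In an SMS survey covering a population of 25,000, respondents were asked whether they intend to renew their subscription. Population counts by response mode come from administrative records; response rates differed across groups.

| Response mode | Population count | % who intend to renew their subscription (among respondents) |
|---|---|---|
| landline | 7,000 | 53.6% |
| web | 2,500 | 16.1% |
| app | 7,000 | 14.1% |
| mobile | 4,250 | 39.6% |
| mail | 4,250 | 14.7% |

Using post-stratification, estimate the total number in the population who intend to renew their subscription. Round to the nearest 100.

Estimated count per cell = population count × respondent percentage:
  landline: 7,000 × 53.6% = 3752
  web: 2,500 × 16.1% = 402.5
  app: 7,000 × 14.1% = 987
  mobile: 4,250 × 39.6% = 1683
  mail: 4,250 × 14.7% = 624.75
Estimated total = 7449.25 → 7,400.

7,400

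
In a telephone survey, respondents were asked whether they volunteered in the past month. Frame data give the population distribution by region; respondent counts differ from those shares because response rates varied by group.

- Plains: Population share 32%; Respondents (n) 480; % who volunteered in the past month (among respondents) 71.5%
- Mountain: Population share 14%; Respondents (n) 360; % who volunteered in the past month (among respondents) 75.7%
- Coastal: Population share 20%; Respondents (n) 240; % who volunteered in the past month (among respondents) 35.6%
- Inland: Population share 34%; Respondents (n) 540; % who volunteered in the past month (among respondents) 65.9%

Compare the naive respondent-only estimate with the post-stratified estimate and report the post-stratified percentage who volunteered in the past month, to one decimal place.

Without adjustment, the pooled respondent share is:
  (480/1620)×71.5 + (360/1620)×75.7 + (240/1620)×35.6 + (540/1620)×65.9 = 65.2481%
Reweighting by population region shares:
  0.32×71.5 + 0.14×75.7 + 0.2×35.6 + 0.34×65.9 = 63.004%

63.0%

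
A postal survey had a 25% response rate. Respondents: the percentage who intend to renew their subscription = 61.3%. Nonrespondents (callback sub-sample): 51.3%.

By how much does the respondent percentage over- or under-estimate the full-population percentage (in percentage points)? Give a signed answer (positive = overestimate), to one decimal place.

+7.5 percentage points

Nonresponse fraction = 1 − 0.25 = 0.75.
Bias = (nonresponse fraction) × (respondent percentage − nonrespondent percentage)
     = 0.75 × (61.3 − 51.3) = 0.75 × 10 = 7.5.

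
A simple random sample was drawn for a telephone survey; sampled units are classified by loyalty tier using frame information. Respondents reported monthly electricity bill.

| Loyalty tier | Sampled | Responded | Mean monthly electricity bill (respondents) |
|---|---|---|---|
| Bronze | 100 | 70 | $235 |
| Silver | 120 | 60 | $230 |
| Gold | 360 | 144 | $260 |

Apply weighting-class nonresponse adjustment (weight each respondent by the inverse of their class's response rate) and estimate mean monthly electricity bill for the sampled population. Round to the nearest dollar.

$249

Class response rates: Bronze 70/100 = 70%, Silver 60/120 = 50%, Gold 144/360 = 40%.
Weighting each respondent by the inverse class response rate inflates each class back to its sampled size, so the class weight is n_sampled:
  Bronze: 100 × 235 = 23,500
  Silver: 120 × 230 = 27,600
  Gold: 360 × 260 = 93,600
Adjusted estimate = 144,700 / 580 = 249.483 → $249.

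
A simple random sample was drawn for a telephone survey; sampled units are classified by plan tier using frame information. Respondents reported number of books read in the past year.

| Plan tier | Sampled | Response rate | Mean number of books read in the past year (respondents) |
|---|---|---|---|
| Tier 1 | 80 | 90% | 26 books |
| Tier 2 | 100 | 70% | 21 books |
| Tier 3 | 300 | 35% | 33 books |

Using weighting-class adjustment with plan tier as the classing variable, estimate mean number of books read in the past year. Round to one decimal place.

29.3

With weight = n_sampled/n_responded per class, the weighted class total is n_sampled:
  Tier 1: 80 × 26 = 2080
  Tier 2: 100 × 21 = 2100
  Tier 3: 300 × 33 = 9900
Adjusted estimate = 14,080 / 480 = 29.3333 → 29.3.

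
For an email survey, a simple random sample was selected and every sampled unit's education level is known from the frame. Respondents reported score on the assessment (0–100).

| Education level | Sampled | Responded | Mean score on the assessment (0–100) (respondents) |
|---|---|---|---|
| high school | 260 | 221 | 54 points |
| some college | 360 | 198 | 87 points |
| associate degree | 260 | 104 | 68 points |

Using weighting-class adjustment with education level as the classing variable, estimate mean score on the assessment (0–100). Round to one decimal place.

71.6

Response rates by class: high school 221/260 = 85%, some college 198/360 = 55%, associate degree 104/260 = 40%.
With weight = n_sampled/n_responded per class, the weighted class total is n_sampled:
  high school: 260 × 54 = 14,040
  some college: 360 × 87 = 31,320
  associate degree: 260 × 68 = 17,680
Adjusted estimate = 63,040 / 880 = 71.6364 → 71.6.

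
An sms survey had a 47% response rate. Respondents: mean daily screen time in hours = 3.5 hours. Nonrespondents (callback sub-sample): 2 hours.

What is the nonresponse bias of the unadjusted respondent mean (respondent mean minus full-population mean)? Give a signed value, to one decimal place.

Nonresponse fraction = 1 − 0.47 = 0.53.
Bias = (nonresponse fraction) × (respondent mean − nonrespondent mean)
     = 0.53 × (3.5 − 2) = 0.53 × 1.5 = 0.795.

+0.8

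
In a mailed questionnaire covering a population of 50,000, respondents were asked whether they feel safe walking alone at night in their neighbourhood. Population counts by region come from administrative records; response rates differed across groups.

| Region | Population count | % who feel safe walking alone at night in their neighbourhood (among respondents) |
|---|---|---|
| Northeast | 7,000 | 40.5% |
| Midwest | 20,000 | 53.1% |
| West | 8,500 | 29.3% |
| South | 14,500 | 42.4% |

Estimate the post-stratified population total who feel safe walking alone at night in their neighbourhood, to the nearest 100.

22,100

Each cell contributes its population count × the respondent rate:
  Northeast: 7,000 × 40.5% = 2835
  Midwest: 20,000 × 53.1% = 10,620
  West: 8,500 × 29.3% = 2490.5
  South: 14,500 × 42.4% = 6148
Estimated total = 22093.5 → 22,100.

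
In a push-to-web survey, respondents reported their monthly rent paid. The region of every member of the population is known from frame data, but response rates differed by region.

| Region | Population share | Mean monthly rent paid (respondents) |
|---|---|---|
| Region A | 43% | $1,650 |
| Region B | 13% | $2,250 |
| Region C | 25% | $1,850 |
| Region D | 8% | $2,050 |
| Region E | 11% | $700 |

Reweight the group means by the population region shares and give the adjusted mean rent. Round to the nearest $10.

Post-stratification weights by population share, not respondent share:
  Region A: 0.43 × 1650 = 709.5
  Region B: 0.13 × 2250 = 292.5
  Region C: 0.25 × 1850 = 462.5
  Region D: 0.08 × 2050 = 164
  Region E: 0.11 × 700 = 77
Post-stratified estimate = 1705.5 → $1,710.

$1,710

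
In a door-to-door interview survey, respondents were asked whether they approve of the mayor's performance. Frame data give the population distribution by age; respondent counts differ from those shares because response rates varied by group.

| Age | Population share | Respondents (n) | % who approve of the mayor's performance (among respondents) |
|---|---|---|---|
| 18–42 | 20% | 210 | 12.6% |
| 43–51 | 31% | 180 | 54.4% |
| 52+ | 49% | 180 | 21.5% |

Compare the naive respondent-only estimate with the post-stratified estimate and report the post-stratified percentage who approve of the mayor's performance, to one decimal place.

Unadjusted (pooled respondent) estimate weights by respondent counts:
  (210/570)×12.6 + (180/570)×54.4 + (180/570)×21.5 = 28.6105%
Reweighting by population age shares:
  0.2×12.6 + 0.31×54.4 + 0.49×21.5 = 29.919%

29.9%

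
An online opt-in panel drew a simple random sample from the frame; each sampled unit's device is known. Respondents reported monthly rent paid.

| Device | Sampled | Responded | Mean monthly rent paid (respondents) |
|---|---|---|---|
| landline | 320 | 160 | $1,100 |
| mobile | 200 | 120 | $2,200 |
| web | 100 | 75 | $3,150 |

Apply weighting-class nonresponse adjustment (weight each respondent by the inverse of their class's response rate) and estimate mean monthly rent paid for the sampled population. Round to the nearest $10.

$1,790

Response rates by class: landline 160/320 = 50%, mobile 120/200 = 60%, web 75/100 = 75%.
With weight = n_sampled/n_responded per class, the weighted class total is n_sampled:
  landline: 320 × 1100 = 352,000
  mobile: 200 × 2200 = 440,000
  web: 100 × 3150 = 315,000
Adjusted estimate = 1,107,000 / 620 = 1785.48 → $1,790.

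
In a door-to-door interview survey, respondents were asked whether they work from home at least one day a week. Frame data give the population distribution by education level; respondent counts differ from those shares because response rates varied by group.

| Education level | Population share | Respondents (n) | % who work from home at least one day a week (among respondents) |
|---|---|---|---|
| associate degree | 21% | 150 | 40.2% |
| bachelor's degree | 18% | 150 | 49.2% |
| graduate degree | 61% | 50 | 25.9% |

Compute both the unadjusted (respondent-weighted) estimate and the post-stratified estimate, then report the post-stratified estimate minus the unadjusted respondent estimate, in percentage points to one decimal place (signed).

-8.9 percentage points

Naive respondent-only estimate (weights = respondent counts):
  (150/350)×40.2 + (150/350)×49.2 + (50/350)×25.9 = 42.0143%
Post-stratified estimate weights by population shares:
  0.21×40.2 + 0.18×49.2 + 0.61×25.9 = 33.097%
Difference = 33.097 − 42.0143 = -8.9173 pp.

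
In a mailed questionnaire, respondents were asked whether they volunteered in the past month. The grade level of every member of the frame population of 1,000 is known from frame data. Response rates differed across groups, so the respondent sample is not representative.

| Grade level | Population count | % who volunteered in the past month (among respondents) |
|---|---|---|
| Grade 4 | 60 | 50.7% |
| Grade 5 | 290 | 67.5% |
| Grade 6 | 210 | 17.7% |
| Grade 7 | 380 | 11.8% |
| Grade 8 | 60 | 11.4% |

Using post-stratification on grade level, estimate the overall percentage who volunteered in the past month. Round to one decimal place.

Each cell contributes population-share × respondent value:
  Grade 4: (60/1,000) × 50.7 = 3.042
  Grade 5: (290/1,000) × 67.5 = 19.575
  Grade 6: (210/1,000) × 17.7 = 3.717
  Grade 7: (380/1,000) × 11.8 = 4.484
  Grade 8: (60/1,000) × 11.4 = 0.684
Post-stratified estimate = 31.502 → 31.5%.

31.5%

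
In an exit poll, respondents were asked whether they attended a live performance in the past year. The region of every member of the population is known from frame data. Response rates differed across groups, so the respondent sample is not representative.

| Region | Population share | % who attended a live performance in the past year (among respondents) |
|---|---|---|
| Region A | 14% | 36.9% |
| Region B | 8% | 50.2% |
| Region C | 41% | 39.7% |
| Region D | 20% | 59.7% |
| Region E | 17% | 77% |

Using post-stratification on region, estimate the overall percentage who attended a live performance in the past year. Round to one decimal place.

Post-stratification weights by population share, not respondent share:
  Region A: 0.14 × 36.9 = 5.166
  Region B: 0.08 × 50.2 = 4.016
  Region C: 0.41 × 39.7 = 16.277
  Region D: 0.2 × 59.7 = 11.94
  Region E: 0.17 × 77 = 13.09
Post-stratified estimate = 50.489 → 50.5%.

50.5%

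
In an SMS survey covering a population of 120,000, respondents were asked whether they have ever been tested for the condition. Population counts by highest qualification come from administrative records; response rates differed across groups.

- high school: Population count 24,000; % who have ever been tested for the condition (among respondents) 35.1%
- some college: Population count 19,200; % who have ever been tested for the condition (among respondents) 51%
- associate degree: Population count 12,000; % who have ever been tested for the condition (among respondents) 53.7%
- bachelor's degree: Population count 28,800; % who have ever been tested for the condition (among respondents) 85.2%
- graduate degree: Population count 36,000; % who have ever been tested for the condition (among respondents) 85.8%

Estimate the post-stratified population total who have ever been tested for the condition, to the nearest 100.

80,100

Apply each group's respondent rate to its population count:
  high school: 24,000 × 35.1% = 8424
  some college: 19,200 × 51% = 9792
  associate degree: 12,000 × 53.7% = 6444
  bachelor's degree: 28,800 × 85.2% = 24537.6
  graduate degree: 36,000 × 85.8% = 30,888
Estimated total = 80085.6 → 80,100.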